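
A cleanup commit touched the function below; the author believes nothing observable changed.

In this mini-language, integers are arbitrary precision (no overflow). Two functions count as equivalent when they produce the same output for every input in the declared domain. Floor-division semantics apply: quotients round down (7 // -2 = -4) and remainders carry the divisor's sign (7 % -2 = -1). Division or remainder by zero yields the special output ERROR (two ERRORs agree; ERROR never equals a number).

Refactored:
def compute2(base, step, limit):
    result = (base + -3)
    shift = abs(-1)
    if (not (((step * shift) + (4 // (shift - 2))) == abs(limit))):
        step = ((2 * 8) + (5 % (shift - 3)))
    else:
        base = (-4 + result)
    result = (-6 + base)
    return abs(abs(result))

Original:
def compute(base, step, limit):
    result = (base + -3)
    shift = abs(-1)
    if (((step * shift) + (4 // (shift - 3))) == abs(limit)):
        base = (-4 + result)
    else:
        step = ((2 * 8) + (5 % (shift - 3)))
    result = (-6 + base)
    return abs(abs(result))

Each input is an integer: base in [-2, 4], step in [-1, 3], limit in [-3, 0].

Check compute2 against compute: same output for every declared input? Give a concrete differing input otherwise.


On input base=-2, step=2, limit=0, compute returns 15 while compute2 returns 8.
verdict: not equivalent; witness: base=-2, step=2, limit=0


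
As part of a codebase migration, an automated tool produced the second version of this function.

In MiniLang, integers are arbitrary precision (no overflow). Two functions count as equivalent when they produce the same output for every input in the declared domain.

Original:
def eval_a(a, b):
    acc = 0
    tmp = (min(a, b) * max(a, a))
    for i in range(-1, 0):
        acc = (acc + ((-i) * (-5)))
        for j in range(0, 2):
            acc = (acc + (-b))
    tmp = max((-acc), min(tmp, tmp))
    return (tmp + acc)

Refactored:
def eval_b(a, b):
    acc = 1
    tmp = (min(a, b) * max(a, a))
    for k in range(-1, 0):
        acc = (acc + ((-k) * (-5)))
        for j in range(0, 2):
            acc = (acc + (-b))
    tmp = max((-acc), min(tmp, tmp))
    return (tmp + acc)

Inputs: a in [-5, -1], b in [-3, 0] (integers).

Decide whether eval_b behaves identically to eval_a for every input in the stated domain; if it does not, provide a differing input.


Try a=-5, b=-3.
eval_a: acc = 0; tmp = 25; [i=-1]; acc = -5; [j=0]; acc = -2; [j=1]; acc = 1; tmp = 25; return 26
eval_b: acc = 1; tmp = 25; [k=-1]; acc = -4; [j=0]; acc = -1; [j=1]; acc = 2; tmp = 25; return 27
26 against 27: the behavior changed.
verdict: not equivalent; witness: a=-5, b=-3


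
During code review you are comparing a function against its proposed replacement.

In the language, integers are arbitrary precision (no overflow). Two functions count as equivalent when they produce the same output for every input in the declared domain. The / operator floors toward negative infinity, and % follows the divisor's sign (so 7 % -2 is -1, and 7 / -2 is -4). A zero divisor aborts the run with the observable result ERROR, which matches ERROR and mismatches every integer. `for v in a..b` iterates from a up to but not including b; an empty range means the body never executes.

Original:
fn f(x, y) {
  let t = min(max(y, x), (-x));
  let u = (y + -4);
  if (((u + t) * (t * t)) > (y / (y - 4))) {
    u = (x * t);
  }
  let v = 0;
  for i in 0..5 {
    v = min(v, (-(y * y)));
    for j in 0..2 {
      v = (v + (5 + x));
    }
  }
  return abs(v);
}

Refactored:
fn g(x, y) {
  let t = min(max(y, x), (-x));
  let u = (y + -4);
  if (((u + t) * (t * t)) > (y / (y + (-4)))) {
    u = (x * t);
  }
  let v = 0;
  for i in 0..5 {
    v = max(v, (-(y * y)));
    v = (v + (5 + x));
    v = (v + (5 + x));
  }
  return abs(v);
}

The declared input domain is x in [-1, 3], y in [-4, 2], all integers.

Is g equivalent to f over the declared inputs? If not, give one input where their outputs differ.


Run the pair on x=-1, y=-4.
f: t := -1 | u := -8 | (((u + t) * (t * t)) > (y / (y - 4))): false | v := 0 | iter i=0: | v := -16 | iter j=0: | v := -12 | iter j=1: | v := -8 | iter i=1: | v := -16 | iter j=0: | v := -12 | iter j=1: | v := -8 | iter i=2: | v := -16 | iter j=0: | v := -12 | iter j=1: | v := -8 | iter i=3: | v := -16 | iter j=0: | v := -12 | iter j=1: | v := -8 | iter i=4: | v := -16 | iter j=0: | v := -12 | iter j=1: | v := -8 | result 8
g: t := -1 | u := -8 | (((u + t) * (t * t)) > (y / (y + (-4)))): false | v := 0 | iter i=0: | v := 0 | v := 4 | v := 8 | iter i=1: | v := 8 | v := 12 | v := 16 | iter i=2: | v := 16 | v := 20 | v := 24 | iter i=3: | v := 24 | v := 28 | v := 32 | iter i=4: | v := 32 | v := 36 | v := 40 | result 40
8 and 40 differ, so these are not the same function on this domain.
verdict: not equivalent; witness: x=-1, y=-4


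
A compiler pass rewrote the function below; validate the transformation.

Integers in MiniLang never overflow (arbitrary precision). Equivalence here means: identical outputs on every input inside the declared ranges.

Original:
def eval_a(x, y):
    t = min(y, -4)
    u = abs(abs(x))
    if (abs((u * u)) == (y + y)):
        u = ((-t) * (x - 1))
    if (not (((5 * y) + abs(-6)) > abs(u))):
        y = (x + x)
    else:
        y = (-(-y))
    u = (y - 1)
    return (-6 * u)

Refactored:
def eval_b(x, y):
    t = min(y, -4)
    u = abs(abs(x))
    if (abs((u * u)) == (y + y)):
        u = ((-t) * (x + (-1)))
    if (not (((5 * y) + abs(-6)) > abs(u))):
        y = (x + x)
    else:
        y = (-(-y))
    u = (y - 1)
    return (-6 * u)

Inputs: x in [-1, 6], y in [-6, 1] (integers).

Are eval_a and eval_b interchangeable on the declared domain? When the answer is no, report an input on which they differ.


The two are interchangeable: arithmetic usage differs, and every declared input agrees.
Tracing x=1, y=-6: eval_a: t := -6 | u := 1 | (abs((u * u)) == (y + y)): false | (not (((5 * y) + abs(-6)) > abs(u))): true | y := 2 | u := 1 | result -6 | eval_b: t := -6 | u := 1 | (abs((u * u)) == (y + y)): false | (not (((5 * y) + abs(-6)) > abs(u))): true | y := 2 | u := 1 | result -6 — matching result -6.
Sweeping the whole domain (64 inputs) finds no disagreement.
verdict: equivalent


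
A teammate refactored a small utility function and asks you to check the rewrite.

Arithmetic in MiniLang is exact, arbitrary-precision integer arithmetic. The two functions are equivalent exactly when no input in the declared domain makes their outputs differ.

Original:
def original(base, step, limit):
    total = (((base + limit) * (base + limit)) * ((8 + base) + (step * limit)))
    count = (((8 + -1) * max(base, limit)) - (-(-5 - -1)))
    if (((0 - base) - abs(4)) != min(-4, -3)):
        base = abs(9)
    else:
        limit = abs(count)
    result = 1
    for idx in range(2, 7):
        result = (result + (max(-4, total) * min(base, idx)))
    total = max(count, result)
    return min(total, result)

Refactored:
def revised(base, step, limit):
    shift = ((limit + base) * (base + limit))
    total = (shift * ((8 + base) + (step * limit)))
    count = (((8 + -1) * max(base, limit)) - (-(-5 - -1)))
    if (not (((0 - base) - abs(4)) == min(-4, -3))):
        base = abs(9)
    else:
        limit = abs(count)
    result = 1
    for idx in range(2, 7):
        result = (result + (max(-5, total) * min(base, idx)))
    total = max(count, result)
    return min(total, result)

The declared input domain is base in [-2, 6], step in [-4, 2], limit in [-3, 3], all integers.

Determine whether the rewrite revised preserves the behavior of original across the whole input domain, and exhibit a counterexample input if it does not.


These are not equivalent — on base=-2, step=-4, limit=3 the outputs split (-79 vs -99).
original: total becomes -6; next count becomes 17; next (((0 - base) - abs(4)) != min(-4, -3)) evaluates to true; next base becomes 9; next result becomes 1; next at idx=2:; next result becomes -7; next at idx=3:; next result becomes -19; next at idx=4:; next result becomes -35; next at idx=5:; next result becomes -55; next at idx=6:; next result becomes -79; next total becomes 17; next final value -79
revised: shift becomes 1; next total becomes -6; next count becomes 17; next (not (((0 - base) - abs(4)) == min(-4, -3))) evaluates to true; next base becomes 9; next result becomes 1; next at idx=2:; next result becomes -9; next at idx=3:; next result becomes -24; next at idx=4:; next result becomes -44; next at idx=5:; next result becomes -69; next at idx=6:; next result becomes -99; next total becomes 17; next final value -99
verdict: not equivalent; witness: base=-2, step=-4, limit=3


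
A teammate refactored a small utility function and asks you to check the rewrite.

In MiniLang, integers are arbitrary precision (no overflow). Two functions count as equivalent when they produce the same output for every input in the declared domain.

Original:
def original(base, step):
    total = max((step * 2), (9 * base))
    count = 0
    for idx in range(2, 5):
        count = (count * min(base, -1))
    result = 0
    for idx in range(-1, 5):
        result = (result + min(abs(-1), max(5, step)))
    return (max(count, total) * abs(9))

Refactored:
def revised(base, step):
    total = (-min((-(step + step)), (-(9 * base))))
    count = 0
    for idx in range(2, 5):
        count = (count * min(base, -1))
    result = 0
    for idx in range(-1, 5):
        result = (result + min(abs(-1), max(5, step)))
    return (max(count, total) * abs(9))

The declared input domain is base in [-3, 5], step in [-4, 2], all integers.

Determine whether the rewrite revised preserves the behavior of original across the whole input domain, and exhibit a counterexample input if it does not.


The two versions differ — the changes include min/max/abs usage differs; and constant usage differs; and arithmetic usage differs.
As a probe, take base=0, step=0: original runs total=0, then count=0, then (idx=2), then count=0, then (idx=3), then count=0, then (idx=4), then count=0, then result=0, then (idx=-1), then result=1, then (idx=0), then result=2, then (idx=1), then result=3, then (idx=2), then result=4, then (idx=3), then result=5, then (idx=4), then result=6, then returns 0; revised runs total=0, then count=0, then (idx=2), then count=0, then (idx=3), then count=0, then (idx=4), then count=0, then result=0, then (idx=-1), then result=1, then (idx=0), then result=2, then (idx=1), then result=3, then (idx=2), then result=4, then (idx=3), then result=5, then (idx=4), then result=6, then returns 0; both end at 0.
Across all 63 domain points the two functions coincide.
verdict: equivalent


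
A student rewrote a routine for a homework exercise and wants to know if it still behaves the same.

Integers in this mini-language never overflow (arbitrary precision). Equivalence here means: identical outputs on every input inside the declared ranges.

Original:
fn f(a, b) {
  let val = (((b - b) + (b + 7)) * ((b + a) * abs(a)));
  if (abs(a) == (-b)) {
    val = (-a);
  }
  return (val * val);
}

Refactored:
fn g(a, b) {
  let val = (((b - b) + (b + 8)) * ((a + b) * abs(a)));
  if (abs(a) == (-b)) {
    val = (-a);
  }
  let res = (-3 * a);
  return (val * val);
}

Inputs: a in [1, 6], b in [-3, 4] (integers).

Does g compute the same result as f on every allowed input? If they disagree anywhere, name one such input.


Input a=1, b=-3: 64 from f versus 100 from g.
verdict: not equivalent; witness: a=1, b=-3


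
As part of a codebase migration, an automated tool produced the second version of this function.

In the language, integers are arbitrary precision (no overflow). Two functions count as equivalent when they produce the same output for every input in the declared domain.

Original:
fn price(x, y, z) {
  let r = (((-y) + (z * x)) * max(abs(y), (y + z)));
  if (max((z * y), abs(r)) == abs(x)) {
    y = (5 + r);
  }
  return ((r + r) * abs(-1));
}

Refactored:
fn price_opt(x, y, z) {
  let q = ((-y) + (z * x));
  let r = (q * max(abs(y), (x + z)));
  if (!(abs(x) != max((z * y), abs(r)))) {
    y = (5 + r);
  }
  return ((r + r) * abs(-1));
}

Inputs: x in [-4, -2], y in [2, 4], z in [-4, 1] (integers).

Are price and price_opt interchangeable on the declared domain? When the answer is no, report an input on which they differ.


Evaluate both at x=-4, y=2, z=1.
price: r = -18; (max((z * y), abs(r)) == abs(x)) -> false; return -36
price_opt: q = -6; r = -12; (!(abs(x) != max((z * y), abs(r)))) -> false; return -24
-36 against -24: the behavior changed.
verdict: not equivalent; witness: x=-4, y=2, z=1


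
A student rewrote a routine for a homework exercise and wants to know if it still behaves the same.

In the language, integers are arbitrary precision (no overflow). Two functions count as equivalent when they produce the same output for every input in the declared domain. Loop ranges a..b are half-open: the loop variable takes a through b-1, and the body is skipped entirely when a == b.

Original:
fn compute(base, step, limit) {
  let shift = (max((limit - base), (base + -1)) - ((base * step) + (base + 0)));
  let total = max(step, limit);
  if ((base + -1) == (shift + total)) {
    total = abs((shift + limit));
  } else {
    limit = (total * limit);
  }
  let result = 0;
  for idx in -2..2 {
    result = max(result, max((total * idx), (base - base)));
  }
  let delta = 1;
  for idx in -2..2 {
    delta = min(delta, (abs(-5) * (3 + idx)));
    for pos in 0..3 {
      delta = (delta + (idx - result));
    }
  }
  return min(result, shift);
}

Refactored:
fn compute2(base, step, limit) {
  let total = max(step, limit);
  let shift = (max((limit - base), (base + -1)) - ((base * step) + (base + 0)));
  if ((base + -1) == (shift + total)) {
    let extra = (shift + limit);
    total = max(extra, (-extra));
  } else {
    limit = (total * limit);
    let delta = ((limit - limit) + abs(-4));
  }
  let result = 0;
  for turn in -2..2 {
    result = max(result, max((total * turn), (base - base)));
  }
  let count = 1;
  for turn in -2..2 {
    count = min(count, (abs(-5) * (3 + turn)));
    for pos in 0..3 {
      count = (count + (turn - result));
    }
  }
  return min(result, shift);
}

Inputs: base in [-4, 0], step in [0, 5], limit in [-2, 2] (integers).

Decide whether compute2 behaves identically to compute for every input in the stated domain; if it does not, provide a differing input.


The two versions differ — the changes include constant usage differs; arithmetic usage differs; statement counts differ; local variable names differ; min/max/abs usage differs.
One worked example (base=-2, step=0, limit=2) — compute: shift := 6 | total := 2 | ((base + -1) == (shift + total)): false | limit := 4 | result := 0 | iter idx=-2: | result := 0 | iter idx=-1: | result := 0 | iter idx=0: | result := 0 | iter idx=1: | result := 2 | delta := 1 | iter idx=-2: | delta := 1 | iter pos=0: | delta := -3 | iter pos=1: | delta := -7 | iter pos=2: | delta := -11 | iter idx=-1: | delta := -11 | iter pos=0: | delta := -14 | iter pos=1: | delta := -17 | iter pos=2: | delta := -20 | iter idx=0: | delta := -20 | iter pos=0: | delta := -22 | iter pos=1: | delta := -24 | iter pos=2: | delta := -26 | iter idx=1: | delta := -26 | iter pos=0: | delta := -27 | iter pos=1: | delta := -28 | iter pos=2: | delta := -29 | result 2; compute2: total := 2 | shift := 6 | ((base + -1) == (shift + total)): false | limit := 4 | delta := 4 | result := 0 | iter turn=-2: | result := 0 | iter turn=-1: | result := 0 | iter turn=0: | result := 0 | iter turn=1: | result := 2 | count := 1 | iter turn=-2: | count := 1 | iter pos=0: | count := -3 | iter pos=1: | count := -7 | iter pos=2: | count := -11 | iter turn=-1: | count := -11 | iter pos=0: | count := -14 | iter pos=1: | count := -17 | iter pos=2: | count := -20 | iter turn=0: | count := -20 | iter pos=0: | count := -22 | iter pos=1: | count := -24 | iter pos=2: | count := -26 | iter turn=1: | count := -26 | iter pos=0: | count := -27 | iter pos=1: | count := -28 | iter pos=2: | count := -29 | result 2; agreement on 2.
Every one of the 150 inputs gives matching results.
verdict: equivalent


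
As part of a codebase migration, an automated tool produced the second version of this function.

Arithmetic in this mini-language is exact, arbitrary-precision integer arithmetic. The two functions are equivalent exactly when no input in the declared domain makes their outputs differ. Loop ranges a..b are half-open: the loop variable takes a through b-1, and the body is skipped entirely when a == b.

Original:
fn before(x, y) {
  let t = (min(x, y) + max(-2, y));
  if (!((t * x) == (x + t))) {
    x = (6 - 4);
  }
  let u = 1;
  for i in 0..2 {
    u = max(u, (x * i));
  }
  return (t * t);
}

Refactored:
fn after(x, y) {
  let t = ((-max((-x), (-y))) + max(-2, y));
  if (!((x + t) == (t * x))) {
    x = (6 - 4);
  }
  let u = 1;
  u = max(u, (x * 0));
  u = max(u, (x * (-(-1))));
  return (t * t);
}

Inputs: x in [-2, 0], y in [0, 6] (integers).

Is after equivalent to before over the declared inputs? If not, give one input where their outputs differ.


Comparing the listings, the differences include: loop structure differs; also min/max/abs usage differs; also arithmetic usage differs; also constant usage differs; also local variable names differ.
One worked example (x=-1, y=4) — before: t = 3; (!((t * x) == (x + t))) -> true; x = 2; u = 1; [i=0]; u = 1; [i=1]; u = 2; return 9; after: t = 3; (!((x + t) == (t * x))) -> true; x = 2; u = 1; u = 1; u = 2; return 9; agreement on 9.
Sweeping the whole domain (21 inputs) finds no disagreement.
verdict: equivalent


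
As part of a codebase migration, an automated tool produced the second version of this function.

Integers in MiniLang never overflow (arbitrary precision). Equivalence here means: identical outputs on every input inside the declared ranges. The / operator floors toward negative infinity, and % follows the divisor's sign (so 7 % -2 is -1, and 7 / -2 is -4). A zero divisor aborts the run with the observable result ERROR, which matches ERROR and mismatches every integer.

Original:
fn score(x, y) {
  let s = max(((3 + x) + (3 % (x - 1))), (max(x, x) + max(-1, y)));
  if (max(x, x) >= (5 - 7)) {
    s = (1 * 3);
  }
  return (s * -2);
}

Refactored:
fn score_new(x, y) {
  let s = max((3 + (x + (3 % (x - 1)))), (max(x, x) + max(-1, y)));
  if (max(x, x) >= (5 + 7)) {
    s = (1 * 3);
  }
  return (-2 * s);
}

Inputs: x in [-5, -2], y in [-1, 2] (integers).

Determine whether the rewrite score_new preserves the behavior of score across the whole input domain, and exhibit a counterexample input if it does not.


Input x=-2, y=-1: -6 from score versus -2 from score_new.
verdict: not equivalent; witness: x=-2, y=-1


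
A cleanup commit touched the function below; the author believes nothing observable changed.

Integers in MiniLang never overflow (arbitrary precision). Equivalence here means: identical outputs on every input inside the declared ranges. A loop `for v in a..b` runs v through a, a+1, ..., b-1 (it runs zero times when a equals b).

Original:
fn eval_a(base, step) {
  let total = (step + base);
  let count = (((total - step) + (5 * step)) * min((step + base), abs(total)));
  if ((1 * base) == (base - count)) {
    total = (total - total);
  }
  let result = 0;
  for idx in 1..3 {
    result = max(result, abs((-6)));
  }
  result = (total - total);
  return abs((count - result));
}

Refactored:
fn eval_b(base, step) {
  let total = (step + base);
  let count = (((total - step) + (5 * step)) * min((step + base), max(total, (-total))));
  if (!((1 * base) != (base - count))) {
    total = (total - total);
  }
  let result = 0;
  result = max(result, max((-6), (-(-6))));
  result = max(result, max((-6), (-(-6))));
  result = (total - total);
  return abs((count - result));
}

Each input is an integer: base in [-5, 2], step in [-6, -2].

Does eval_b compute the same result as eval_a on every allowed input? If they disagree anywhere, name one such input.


This is a faithful refactor — min/max/abs usage differs, plus comparison usage differs, plus boolean connective usage differs, plus loop structure differs, plus local variable names differ, plus constant usage differs, but the computed results match everywhere.
As a probe, take base=2, step=-2: eval_a runs total=0, then count=0, then ((1 * base) == (base - count)) is true, then total=0, then result=0, then (idx=1), then result=6, then (idx=2), then result=6, then result=0, then returns 0; eval_b runs total=0, then count=0, then (!((1 * base) != (base - count))) is true, then total=0, then result=0, then result=6, then result=6, then result=0, then returns 0; both end at 0.
Checked all 40 inputs in the declared domain: the outputs agree on every one.
verdict: equivalent


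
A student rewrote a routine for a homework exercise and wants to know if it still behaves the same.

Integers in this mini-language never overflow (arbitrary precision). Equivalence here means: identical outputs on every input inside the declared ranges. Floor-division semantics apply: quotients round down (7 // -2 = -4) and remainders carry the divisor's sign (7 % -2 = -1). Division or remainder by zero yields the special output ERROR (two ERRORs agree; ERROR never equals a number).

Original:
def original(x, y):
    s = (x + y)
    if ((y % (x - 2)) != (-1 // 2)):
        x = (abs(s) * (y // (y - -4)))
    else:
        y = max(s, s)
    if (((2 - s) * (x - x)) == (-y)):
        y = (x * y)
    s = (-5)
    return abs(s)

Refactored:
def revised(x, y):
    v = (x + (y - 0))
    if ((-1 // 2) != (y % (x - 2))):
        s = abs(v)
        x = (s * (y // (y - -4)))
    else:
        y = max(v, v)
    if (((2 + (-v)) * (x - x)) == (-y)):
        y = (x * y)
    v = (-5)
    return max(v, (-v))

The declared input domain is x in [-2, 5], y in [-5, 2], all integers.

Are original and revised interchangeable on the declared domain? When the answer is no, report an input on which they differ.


This is a faithful refactor — arithmetic usage differs; and min/max/abs usage differs; and local variable names differ; and constant usage differs; and statement counts differ, but the computed results match everywhere.
One worked example (x=0, y=-3) — original: s := -3 | ((y % (x - 2)) != (-1 // 2)): false | y := -3 | (((2 - s) * (x - x)) == (-y)): false | s := -5 | result 5; revised: v := -3 | ((-1 // 2) != (y % (x - 2))): false | y := -3 | (((2 + (-v)) * (x - x)) == (-y)): false | v := -5 | result 5; agreement on 5.
An exhaustive pass over the 64 declared inputs shows identical outputs.
verdict: equivalent


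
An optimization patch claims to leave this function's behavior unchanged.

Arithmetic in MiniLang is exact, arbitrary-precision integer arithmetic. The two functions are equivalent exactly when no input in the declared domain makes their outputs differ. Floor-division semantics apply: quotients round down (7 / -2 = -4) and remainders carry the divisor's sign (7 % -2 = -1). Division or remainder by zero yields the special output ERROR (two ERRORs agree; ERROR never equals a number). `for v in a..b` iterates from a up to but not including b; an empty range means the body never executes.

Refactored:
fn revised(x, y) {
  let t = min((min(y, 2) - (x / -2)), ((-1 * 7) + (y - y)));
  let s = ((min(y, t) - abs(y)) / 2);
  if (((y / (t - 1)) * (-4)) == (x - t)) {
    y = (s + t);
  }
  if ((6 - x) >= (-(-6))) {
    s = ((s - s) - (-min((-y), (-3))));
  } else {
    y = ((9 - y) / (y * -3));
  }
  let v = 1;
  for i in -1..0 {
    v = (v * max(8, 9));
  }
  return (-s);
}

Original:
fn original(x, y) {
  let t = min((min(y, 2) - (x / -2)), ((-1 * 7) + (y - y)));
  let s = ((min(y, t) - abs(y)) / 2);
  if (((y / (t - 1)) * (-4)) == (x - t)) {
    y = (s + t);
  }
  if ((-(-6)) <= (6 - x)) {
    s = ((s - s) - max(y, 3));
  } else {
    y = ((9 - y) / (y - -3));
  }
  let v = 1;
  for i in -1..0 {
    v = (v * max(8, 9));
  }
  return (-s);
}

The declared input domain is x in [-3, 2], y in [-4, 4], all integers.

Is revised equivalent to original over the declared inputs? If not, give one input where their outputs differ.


Not equivalent: x=1, y=-3 separates them (ERROR vs 5).
original: t = -7; s = -5; (((y / (t - 1)) * (-4)) == (x - t)) -> false; ((-(-6)) <= (6 - x)) -> false; division by zero -> ERROR
revised: t = -7; s = -5; (((y / (t - 1)) * (-4)) == (x - t)) -> false; ((6 - x) >= (-(-6))) -> false; y = 1; v = 1; [i=-1]; v = 9; return 5
verdict: not equivalent; witness: x=1, y=-3


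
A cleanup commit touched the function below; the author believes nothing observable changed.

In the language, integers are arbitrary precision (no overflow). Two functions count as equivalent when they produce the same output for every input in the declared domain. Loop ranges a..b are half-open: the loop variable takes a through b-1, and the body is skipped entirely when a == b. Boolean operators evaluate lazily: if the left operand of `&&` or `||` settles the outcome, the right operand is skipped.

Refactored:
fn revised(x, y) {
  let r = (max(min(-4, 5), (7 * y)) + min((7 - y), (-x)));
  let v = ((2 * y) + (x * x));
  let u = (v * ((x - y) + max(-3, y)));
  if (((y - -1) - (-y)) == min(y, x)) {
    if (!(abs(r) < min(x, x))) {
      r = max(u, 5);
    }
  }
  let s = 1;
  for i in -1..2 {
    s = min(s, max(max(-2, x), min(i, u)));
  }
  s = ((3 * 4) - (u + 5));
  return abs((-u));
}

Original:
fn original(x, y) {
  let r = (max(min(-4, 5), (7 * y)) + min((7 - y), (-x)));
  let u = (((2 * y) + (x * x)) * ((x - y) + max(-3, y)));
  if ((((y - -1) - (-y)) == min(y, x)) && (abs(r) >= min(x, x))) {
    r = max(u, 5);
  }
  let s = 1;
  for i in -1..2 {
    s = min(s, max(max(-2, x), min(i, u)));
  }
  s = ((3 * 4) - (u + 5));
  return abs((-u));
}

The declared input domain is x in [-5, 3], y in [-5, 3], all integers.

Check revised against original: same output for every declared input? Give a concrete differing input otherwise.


Side by side, the visible changes include: local variable names differ, and statement counts differ, and branching structure differs, and boolean connective usage differs, and comparison usage differs.
Spot check at x=-4, y=-3 — original: r becomes 0; next u becomes -40; next ((((y - -1) - (-y)) == min(y, x)) && (abs(r) >= min(x, x))) evaluates to false; next s becomes 1; next at i=-1:; next s becomes -2; next at i=0:; next s becomes -2; next at i=1:; next s becomes -2; next s becomes 47; next final value 40. revised: r becomes 0; next v becomes 10; next u becomes -40; next (((y - -1) - (-y)) == min(y, x)) evaluates to false; next s becomes 1; next at i=-1:; next s becomes -2; next at i=0:; next s becomes -2; next at i=1:; next s becomes -2; next s becomes 47; next final value 40. Both give 40.
Checked all 81 inputs in the declared domain: the outputs agree on every one.
verdict: equivalent


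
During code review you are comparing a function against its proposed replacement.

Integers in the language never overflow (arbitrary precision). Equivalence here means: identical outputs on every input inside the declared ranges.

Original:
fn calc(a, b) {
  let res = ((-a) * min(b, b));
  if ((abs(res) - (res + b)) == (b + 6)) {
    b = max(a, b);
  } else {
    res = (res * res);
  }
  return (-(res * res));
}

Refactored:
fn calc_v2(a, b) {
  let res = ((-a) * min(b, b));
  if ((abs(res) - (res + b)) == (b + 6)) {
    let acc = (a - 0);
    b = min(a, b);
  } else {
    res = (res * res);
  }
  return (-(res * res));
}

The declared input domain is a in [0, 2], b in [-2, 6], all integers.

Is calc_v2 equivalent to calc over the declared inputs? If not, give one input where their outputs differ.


The edit looks behavioral (`max(a, b)` became `min(a, b)`), but over these ranges it never changes the outcome.
Spot check at a=2, b=5 — calc: res becomes -10; next ((abs(res) - (res + b)) == (b + 6)) evaluates to false; next res becomes 100; next final value -10000. calc_v2: res becomes -10; next ((abs(res) - (res + b)) == (b + 6)) evaluates to false; next res becomes 100; next final value -10000. Both give -10000.
Across all 27 domain points the two functions coincide.
verdict: equivalent


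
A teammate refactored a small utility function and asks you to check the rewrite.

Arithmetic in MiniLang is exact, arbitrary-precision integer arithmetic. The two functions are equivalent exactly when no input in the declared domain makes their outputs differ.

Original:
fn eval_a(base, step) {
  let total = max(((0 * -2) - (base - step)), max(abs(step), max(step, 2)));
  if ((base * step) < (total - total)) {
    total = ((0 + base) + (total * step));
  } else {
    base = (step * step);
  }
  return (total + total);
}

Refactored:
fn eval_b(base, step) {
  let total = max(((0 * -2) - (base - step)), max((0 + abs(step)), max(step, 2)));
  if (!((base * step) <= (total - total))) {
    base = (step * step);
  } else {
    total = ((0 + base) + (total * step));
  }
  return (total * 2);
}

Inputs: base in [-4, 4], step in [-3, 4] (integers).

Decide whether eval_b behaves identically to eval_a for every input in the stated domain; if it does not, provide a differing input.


Try base=-4, step=0.
eval_a: total := 4 | ((base * step) < (total - total)): false | base := 0 | result 8
eval_b: total := 4 | (!((base * step) <= (total - total))): false | total := -4 | result -8
8 and -8 differ, so these are not the same function on this domain.
verdict: not equivalent; witness: base=-4, step=0


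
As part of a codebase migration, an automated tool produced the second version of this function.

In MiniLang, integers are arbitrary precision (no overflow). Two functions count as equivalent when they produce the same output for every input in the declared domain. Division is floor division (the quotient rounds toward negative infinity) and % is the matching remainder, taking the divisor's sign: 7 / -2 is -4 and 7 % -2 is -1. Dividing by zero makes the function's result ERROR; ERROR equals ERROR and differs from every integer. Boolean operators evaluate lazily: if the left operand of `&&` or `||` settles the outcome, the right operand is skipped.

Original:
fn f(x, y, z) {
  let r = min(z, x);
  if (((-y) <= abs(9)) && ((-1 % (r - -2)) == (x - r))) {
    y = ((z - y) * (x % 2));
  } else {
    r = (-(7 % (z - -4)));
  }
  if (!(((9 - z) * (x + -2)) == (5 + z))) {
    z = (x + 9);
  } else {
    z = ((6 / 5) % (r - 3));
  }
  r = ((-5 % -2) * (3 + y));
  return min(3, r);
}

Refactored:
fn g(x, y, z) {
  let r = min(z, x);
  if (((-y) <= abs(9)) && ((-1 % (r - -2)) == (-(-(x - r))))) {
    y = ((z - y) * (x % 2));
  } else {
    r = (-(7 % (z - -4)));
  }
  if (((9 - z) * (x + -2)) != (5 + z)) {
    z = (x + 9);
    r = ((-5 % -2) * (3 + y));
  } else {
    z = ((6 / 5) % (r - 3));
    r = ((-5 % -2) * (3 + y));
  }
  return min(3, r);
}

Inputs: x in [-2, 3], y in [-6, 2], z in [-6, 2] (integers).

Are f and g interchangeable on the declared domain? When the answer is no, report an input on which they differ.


The two are interchangeable: constant usage differs, and comparison usage differs, and arithmetic usage differs, and boolean connective usage differs, and statement counts differ, and every declared input agrees.
Spot check at x=0, y=-6, z=-4 — f: r=-4, then (((-y) <= abs(9)) && ((-1 % (r - -2)) == (x - r))) is false, then a zero divisor aborts: ERROR. g: r=-4, then (((-y) <= abs(9)) && ((-1 % (r - -2)) == (-(-(x - r))))) is false, then a zero divisor aborts: ERROR. Both give ERROR.
Sweeping the whole domain (486 inputs) finds no disagreement.
verdict: equivalent


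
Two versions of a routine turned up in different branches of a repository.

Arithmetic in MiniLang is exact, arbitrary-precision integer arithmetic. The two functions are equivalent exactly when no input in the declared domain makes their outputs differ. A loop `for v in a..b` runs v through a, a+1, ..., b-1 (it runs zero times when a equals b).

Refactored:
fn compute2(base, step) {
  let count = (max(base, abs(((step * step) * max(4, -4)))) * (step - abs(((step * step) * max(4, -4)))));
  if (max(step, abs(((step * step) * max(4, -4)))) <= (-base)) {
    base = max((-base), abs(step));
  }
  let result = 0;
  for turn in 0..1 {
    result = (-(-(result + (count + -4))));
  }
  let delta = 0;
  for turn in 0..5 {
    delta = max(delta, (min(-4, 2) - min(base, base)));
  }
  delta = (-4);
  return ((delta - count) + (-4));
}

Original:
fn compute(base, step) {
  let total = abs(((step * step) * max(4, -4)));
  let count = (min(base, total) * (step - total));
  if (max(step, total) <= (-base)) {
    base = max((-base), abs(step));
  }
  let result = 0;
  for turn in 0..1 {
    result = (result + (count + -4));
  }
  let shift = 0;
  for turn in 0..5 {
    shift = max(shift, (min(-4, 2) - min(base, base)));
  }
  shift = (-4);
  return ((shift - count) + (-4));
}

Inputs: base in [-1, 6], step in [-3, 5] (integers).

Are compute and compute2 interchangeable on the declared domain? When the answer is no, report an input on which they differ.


At base=-1, step=-3: compute gives -47, compute2 gives 1396.
verdict: not equivalent; witness: base=-1, step=-3


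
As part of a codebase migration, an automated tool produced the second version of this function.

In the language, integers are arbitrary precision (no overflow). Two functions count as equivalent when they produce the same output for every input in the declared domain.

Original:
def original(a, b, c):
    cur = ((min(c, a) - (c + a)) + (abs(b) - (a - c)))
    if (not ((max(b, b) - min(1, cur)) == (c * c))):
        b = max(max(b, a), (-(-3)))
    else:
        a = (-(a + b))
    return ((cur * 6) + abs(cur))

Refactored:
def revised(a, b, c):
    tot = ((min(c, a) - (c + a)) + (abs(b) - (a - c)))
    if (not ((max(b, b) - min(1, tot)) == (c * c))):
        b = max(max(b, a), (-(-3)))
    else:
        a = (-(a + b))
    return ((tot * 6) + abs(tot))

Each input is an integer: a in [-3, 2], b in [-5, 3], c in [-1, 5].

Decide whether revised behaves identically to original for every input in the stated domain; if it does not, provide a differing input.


The two versions differ — the changes include local variable names differ.
One worked example (a=-3, b=-4, c=5) — original: cur = 7; (not ((max(b, b) - min(1, cur)) == (c * c))) -> true; b = 3; return 49; revised: tot = 7; (not ((max(b, b) - min(1, tot)) == (c * c))) -> true; b = 3; return 49; agreement on 49.
Checked all 378 inputs in the declared domain: the outputs agree on every one.
verdict: equivalent


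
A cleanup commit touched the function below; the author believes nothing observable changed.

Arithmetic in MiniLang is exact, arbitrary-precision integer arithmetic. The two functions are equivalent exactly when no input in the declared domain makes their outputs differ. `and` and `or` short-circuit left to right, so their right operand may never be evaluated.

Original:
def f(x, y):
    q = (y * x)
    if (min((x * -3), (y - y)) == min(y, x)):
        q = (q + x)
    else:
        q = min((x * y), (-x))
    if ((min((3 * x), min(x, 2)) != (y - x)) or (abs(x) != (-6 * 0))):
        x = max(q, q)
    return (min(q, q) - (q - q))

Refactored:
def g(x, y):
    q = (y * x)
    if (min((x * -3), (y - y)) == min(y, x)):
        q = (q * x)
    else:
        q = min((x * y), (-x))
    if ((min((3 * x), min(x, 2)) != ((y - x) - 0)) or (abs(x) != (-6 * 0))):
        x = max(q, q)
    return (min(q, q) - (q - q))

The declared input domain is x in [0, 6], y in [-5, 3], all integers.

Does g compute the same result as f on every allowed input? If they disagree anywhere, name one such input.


Try x=1, y=-3.
f: q becomes -3; next (min((x * -3), (y - y)) == min(y, x)) evaluates to true; next q becomes -2; next ((min((3 * x), min(x, 2)) != (y - x)) or (abs(x) != (-6 * 0))) evaluates to true; next x becomes -2; next final value -2
g: q becomes -3; next (min((x * -3), (y - y)) == min(y, x)) evaluates to true; next q becomes -3; next ((min((3 * x), min(x, 2)) != ((y - x) - 0)) or (abs(x) != (-6 * 0))) evaluates to true; next x becomes -3; next final value -3
-2 and -3 differ, so these are not the same function on this domain.
verdict: not equivalent; witness: x=1, y=-3


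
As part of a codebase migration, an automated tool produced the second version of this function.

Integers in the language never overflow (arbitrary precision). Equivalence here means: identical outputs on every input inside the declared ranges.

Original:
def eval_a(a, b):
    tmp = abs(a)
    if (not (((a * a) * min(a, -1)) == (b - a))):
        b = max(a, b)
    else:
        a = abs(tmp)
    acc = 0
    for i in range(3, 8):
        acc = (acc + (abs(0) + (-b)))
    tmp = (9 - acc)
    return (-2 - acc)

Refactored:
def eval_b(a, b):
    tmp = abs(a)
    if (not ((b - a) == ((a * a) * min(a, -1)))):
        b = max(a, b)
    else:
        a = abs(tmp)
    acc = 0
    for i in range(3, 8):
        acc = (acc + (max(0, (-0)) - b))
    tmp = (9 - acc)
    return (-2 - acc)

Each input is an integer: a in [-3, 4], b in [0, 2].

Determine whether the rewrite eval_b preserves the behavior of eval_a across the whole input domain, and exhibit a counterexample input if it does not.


The two are interchangeable: constant usage differs, arithmetic usage differs, min/max/abs usage differs, and every declared input agrees.
As a probe, take a=1, b=1: eval_a runs tmp=1, then (not (((a * a) * min(a, -1)) == (b - a))) is true, then b=1, then acc=0, then (i=3), then acc=-1, then (i=4), then acc=-2, then (i=5), then acc=-3, then (i=6), then acc=-4, then (i=7), then acc=-5, then tmp=14, then returns 3; eval_b runs tmp=1, then (not ((b - a) == ((a * a) * min(a, -1)))) is true, then b=1, then acc=0, then (i=3), then acc=-1, then (i=4), then acc=-2, then (i=5), then acc=-3, then (i=6), then acc=-4, then (i=7), then acc=-5, then tmp=14, then returns 3; both end at 3.
Sweeping the whole domain (24 inputs) finds no disagreement.
verdict: equivalent


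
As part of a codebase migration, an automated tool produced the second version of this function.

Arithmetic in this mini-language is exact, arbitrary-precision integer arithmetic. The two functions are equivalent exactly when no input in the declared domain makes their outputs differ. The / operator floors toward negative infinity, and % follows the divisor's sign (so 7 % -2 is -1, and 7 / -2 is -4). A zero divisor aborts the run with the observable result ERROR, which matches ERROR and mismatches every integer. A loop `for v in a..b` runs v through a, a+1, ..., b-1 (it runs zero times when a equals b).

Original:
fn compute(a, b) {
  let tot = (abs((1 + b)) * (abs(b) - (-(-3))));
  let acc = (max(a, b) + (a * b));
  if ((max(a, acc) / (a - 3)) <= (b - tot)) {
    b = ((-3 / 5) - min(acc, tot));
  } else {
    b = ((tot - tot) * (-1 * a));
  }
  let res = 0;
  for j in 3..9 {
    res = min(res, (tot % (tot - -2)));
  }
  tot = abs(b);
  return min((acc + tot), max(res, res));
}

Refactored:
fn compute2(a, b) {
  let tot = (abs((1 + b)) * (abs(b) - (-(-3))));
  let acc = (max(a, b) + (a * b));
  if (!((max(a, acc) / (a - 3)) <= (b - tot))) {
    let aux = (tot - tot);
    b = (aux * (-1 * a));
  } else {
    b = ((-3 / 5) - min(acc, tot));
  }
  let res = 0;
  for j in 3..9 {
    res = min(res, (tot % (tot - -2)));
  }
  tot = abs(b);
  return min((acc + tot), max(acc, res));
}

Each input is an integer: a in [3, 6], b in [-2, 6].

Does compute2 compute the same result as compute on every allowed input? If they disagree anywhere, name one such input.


a=4, b=0 yields 0 from compute but 4 from compute2.
verdict: not equivalent; witness: a=4, b=0


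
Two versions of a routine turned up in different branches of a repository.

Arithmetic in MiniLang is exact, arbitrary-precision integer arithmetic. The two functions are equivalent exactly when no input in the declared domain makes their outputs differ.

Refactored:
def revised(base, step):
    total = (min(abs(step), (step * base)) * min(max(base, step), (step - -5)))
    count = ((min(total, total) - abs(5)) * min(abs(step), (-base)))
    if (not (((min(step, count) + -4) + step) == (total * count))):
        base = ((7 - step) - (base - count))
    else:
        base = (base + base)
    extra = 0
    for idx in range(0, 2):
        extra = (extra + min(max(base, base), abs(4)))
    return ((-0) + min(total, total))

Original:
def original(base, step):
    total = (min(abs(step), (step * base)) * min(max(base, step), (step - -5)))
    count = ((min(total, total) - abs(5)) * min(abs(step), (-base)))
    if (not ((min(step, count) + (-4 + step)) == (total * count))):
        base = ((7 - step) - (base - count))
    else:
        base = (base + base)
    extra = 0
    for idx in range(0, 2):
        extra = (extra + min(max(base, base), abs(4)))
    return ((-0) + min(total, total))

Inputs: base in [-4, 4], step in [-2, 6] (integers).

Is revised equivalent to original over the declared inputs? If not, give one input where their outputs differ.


Differences: same computation, different form — yet all 81 inputs agree.
verdict: equivalent
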